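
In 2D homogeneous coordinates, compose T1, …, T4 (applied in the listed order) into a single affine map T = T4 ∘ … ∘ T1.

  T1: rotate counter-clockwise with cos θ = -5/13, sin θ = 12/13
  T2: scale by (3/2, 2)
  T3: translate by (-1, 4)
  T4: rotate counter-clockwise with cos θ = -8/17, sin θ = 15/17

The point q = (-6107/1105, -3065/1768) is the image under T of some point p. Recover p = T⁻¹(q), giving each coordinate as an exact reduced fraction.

T1 = [-5/13 -12/13 0; 12/13 -5/13 0; 0 0 1]
T2·T1 = [-15/26 -18/13 0; 24/13 -10/13 0; 0 0 1]
T3·…·T1 = [-15/26 -18/13 -1; 24/13 -10/13 4; 0 0 1]
T4·…·T1 = [-300/221 294/221 -52/17; -609/442 -190/221 -47/17; 0 0 1]
det M = 3; M⁻¹ = [-190/663 -98/221 -82/39; 203/442 -100/221 2/13; 0 0 1]
M⁻¹ · (-6107/1105, -3065/1768)ᵀ = (1/4, -8/5)ᵀ

p = (1/4, -8/5)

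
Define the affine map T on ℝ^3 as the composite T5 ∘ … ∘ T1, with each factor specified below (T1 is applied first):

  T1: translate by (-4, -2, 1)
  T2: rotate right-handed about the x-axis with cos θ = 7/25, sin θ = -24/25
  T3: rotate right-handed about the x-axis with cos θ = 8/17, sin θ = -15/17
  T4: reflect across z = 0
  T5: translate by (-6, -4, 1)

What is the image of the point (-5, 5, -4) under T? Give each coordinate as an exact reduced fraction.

T(p) = (-15, -3503/425, 404/425)

T1 translate by (-4, -2, 1): (-5, 5, -4) → (-9, 3, -3)
T2 rotate right-handed about the x-axis with cos θ = 7/25, sin θ = -24/25: (-9, 3, -3) → (-9, -51/25, -93/25)
T3 rotate right-handed about the x-axis with cos θ = 8/17, sin θ = -15/17: (-9, -51/25, -93/25) → (-9, -1803/425, 21/425)
T4 reflect across z = 0: (-9, -1803/425, 21/425) → (-9, -1803/425, -21/425)
T5 translate by (-6, -4, 1): (-9, -1803/425, -21/425) → (-15, -3503/425, 404/425)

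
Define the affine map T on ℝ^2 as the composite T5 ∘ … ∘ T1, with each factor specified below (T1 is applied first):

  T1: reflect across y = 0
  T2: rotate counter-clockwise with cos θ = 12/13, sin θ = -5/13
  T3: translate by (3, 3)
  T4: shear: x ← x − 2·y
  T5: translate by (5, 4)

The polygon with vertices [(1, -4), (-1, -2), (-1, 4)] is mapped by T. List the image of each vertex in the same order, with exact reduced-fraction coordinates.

image vertices: (-28/13, 134/13), (-34/13, 120/13), (80/13, 48/13)

T1 reflect across y = 0: (1, -4) → (1, 4); (-1, -2) → (-1, 2); (-1, 4) → (-1, -4)
T2 rotate counter-clockwise with cos θ = 12/13, sin θ = -5/13: (1, 4) → (32/13, 43/13); (-1, 2) → (-2/13, 29/13); (-1, -4) → (-32/13, -43/13)
T3 translate by (3, 3): (32/13, 43/13) → (71/13, 82/13); (-2/13, 29/13) → (37/13, 68/13); (-32/13, -43/13) → (7/13, -4/13)
T4 shear: x ← x − 2·y: (71/13, 82/13) → (-93/13, 82/13); (37/13, 68/13) → (-99/13, 68/13); (7/13, -4/13) → (15/13, -4/13)
T5 translate by (5, 4): (-93/13, 82/13) → (-28/13, 134/13); (-99/13, 68/13) → (-34/13, 120/13); (15/13, -4/13) → (80/13, 48/13)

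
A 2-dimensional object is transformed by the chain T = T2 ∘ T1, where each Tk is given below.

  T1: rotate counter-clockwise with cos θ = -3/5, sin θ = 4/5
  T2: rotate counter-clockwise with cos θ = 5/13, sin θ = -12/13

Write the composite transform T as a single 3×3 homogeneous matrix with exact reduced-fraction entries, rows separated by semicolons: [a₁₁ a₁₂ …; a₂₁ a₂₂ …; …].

T1 = [-3/5 -4/5 0; 4/5 -3/5 0; 0 0 1]
T2·T1 = [33/65 -56/65 0; 56/65 33/65 0; 0 0 1]

T = [33/65 -56/65 0; 56/65 33/65 0; 0 0 1]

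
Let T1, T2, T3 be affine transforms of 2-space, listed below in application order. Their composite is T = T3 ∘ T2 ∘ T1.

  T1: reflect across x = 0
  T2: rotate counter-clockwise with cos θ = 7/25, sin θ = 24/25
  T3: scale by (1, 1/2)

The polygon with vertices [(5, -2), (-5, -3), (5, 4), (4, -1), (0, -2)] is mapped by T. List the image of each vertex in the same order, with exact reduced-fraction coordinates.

T1 reflect across x = 0: (5, -2) → (-5, -2); (-5, -3) → (5, -3); (5, 4) → (-5, 4); (4, -1) → (-4, -1); (0, -2) → (0, -2)
T2 rotate counter-clockwise with cos θ = 7/25, sin θ = 24/25: (-5, -2) → (13/25, -134/25); (5, -3) → (107/25, 99/25); (-5, 4) → (-131/25, -92/25); (-4, -1) → (-4/25, -103/25); (0, -2) → (48/25, -14/25)
T3 scale by (1, 1/2): (13/25, -134/25) → (13/25, -67/25); (107/25, 99/25) → (107/25, 99/50); (-131/25, -92/25) → (-131/25, -46/25); (-4/25, -103/25) → (-4/25, -103/50); (48/25, -14/25) → (48/25, -7/25)

image vertices: (13/25, -67/25), (107/25, 99/50), (-131/25, -46/25), (-4/25, -103/50), (48/25, -7/25)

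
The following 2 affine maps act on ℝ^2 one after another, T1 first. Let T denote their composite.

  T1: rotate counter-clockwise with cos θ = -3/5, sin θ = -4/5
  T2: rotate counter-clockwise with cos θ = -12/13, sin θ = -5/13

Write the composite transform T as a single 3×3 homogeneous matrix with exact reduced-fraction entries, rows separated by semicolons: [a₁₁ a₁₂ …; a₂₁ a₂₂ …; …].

T = [16/65 -63/65 0; 63/65 16/65 0; 0 0 1]

T1 = [-3/5 4/5 0; -4/5 -3/5 0; 0 0 1]
T2·T1 = [16/65 -63/65 0; 63/65 16/65 0; 0 0 1]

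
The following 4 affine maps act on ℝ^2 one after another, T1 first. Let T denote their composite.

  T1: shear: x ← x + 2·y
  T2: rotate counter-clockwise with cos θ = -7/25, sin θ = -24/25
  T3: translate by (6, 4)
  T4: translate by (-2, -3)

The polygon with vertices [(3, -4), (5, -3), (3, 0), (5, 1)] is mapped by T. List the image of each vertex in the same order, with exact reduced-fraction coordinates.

T1 shear: x ← x + 2·y: (3, -4) → (-5, -4); (5, -3) → (-1, -3); (3, 0) → (3, 0); (5, 1) → (7, 1)
T2 rotate counter-clockwise with cos θ = -7/25, sin θ = -24/25: (-5, -4) → (-61/25, 148/25); (-1, -3) → (-13/5, 9/5); (3, 0) → (-21/25, -72/25); (7, 1) → (-1, -7)
T3 translate by (6, 4): (-61/25, 148/25) → (89/25, 248/25); (-13/5, 9/5) → (17/5, 29/5); (-21/25, -72/25) → (129/25, 28/25); (-1, -7) → (5, -3)
T4 translate by (-2, -3): (89/25, 248/25) → (39/25, 173/25); (17/5, 29/5) → (7/5, 14/5); (129/25, 28/25) → (79/25, -47/25); (5, -3) → (3, -6)

image vertices: (39/25, 173/25), (7/5, 14/5), (79/25, -47/25), (3, -6)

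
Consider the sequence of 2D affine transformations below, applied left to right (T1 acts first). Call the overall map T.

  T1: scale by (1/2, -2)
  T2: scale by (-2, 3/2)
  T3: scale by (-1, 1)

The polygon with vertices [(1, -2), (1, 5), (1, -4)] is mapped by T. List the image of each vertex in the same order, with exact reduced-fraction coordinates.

image vertices: (1, 6), (1, -15), (1, 12)

T1 scale by (1/2, -2): (1, -2) → (1/2, 4); (1, 5) → (1/2, -10); (1, -4) → (1/2, 8)
T2 scale by (-2, 3/2): (1/2, 4) → (-1, 6); (1/2, -10) → (-1, -15); (1/2, 8) → (-1, 12)
T3 scale by (-1, 1): (-1, 6) → (1, 6); (-1, -15) → (1, -15); (-1, 12) → (1, 12)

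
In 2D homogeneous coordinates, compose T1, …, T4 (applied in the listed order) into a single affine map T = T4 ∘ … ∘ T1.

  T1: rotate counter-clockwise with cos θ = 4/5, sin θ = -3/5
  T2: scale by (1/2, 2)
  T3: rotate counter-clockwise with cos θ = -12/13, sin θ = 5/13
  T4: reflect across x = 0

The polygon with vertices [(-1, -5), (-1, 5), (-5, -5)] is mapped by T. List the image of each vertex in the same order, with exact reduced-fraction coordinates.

image vertices: (-284/65, 721/130), (296/65, -1049/130), (-4, 1/2)

T1 rotate counter-clockwise with cos θ = 4/5, sin θ = -3/5: (-1, -5) → (-19/5, -17/5); (-1, 5) → (11/5, 23/5); (-5, -5) → (-7, -1)
T2 scale by (1/2, 2): (-19/5, -17/5) → (-19/10, -34/5); (11/5, 23/5) → (11/10, 46/5); (-7, -1) → (-7/2, -2)
T3 rotate counter-clockwise with cos θ = -12/13, sin θ = 5/13: (-19/10, -34/5) → (284/65, 721/130); (11/10, 46/5) → (-296/65, -1049/130); (-7/2, -2) → (4, 1/2)
T4 reflect across x = 0: (284/65, 721/130) → (-284/65, 721/130); (-296/65, -1049/130) → (296/65, -1049/130); (4, 1/2) → (-4, 1/2)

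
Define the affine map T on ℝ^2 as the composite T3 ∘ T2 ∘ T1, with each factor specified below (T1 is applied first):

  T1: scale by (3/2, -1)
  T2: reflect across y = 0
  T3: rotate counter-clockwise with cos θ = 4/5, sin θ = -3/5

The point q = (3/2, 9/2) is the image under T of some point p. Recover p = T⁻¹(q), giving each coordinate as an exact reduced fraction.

p = (-1, 9/2)

T1 = [3/2 0 0; 0 -1 0; 0 0 1]
T2·T1 = [3/2 0 0; 0 1 0; 0 0 1]
T3·…·T1 = [6/5 3/5 0; -9/10 4/5 0; 0 0 1]
det M = 3/2; M⁻¹ = [8/15 -2/5 0; 3/5 4/5 0; 0 0 1]
M⁻¹ · (3/2, 9/2)ᵀ = (-1, 9/2)ᵀ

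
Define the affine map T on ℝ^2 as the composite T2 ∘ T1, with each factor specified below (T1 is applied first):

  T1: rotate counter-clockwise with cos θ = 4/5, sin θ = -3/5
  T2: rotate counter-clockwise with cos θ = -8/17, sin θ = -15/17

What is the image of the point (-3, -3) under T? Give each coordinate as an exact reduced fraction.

T(p) = (123/85, 339/85)

T1 rotate counter-clockwise with cos θ = 4/5, sin θ = -3/5: (-3, -3) → (-21/5, -3/5)
T2 rotate counter-clockwise with cos θ = -8/17, sin θ = -15/17: (-21/5, -3/5) → (123/85, 339/85)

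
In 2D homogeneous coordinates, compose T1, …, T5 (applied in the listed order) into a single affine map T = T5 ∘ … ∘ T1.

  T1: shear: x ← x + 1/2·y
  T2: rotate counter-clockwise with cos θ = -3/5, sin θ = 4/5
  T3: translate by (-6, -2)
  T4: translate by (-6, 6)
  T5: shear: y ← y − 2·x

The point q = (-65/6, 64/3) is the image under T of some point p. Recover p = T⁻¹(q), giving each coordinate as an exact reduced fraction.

T1 = [1 1/2 0; 0 1 0; 0 0 1]
T2·T1 = [-3/5 -11/10 0; 4/5 -1/5 0; 0 0 1]
T3·…·T1 = [-3/5 -11/10 -6; 4/5 -1/5 -2; 0 0 1]
T4·…·T1 = [-3/5 -11/10 -12; 4/5 -1/5 4; 0 0 1]
T5·…·T1 = [-3/5 -11/10 -12; 2 2 28; 0 0 1]
det M = 1; M⁻¹ = [2 11/10 -34/5; -2 -3/5 -36/5; 0 0 1]
M⁻¹ · (-65/6, 64/3)ᵀ = (-5, 5/3)ᵀ

p = (-5, 5/3)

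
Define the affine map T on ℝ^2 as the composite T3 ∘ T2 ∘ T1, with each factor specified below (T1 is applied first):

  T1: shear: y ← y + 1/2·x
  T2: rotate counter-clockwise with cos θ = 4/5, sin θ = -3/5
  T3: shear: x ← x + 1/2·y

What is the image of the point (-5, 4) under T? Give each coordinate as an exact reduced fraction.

T1 shear: y ← y + 1/2·x: (-5, 4) → (-5, 3/2)
T2 rotate counter-clockwise with cos θ = 4/5, sin θ = -3/5: (-5, 3/2) → (-31/10, 21/5)
T3 shear: x ← x + 1/2·y: (-31/10, 21/5) → (-1, 21/5)

T(p) = (-1, 21/5)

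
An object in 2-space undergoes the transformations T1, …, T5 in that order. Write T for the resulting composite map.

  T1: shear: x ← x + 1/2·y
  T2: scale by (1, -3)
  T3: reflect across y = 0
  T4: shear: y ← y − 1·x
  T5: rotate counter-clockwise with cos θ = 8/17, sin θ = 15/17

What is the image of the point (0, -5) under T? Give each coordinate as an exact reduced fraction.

T1 shear: x ← x + 1/2·y: (0, -5) → (-5/2, -5)
T2 scale by (1, -3): (-5/2, -5) → (-5/2, 15)
T3 reflect across y = 0: (-5/2, 15) → (-5/2, -15)
T4 shear: y ← y − 1·x: (-5/2, -15) → (-5/2, -25/2)
T5 rotate counter-clockwise with cos θ = 8/17, sin θ = 15/17: (-5/2, -25/2) → (335/34, -275/34)

T(p) = (335/34, -275/34)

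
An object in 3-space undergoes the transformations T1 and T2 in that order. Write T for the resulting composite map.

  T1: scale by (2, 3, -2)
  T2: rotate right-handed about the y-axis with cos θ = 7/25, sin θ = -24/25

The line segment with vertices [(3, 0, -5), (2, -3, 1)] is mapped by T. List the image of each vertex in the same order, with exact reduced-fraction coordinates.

T1 scale by (2, 3, -2): (3, 0, -5) → (6, 0, 10); (2, -3, 1) → (4, -9, -2)
T2 rotate right-handed about the y-axis with cos θ = 7/25, sin θ = -24/25: (6, 0, 10) → (-198/25, 0, 214/25); (4, -9, -2) → (76/25, -9, 82/25)

image vertices: (-198/25, 0, 214/25), (76/25, -9, 82/25)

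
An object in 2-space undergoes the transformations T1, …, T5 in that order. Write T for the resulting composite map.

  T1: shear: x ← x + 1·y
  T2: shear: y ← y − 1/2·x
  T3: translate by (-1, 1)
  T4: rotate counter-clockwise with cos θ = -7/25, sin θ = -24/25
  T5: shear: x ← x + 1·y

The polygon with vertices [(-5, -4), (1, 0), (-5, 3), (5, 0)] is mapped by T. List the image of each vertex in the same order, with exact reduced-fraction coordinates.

T1 shear: x ← x + 1·y: (-5, -4) → (-9, -4); (1, 0) → (1, 0); (-5, 3) → (-2, 3); (5, 0) → (5, 0)
T2 shear: y ← y − 1/2·x: (-9, -4) → (-9, 1/2); (1, 0) → (1, -1/2); (-2, 3) → (-2, 4); (5, 0) → (5, -5/2)
T3 translate by (-1, 1): (-9, 1/2) → (-10, 3/2); (1, -1/2) → (0, 1/2); (-2, 4) → (-3, 5); (5, -5/2) → (4, -3/2)
T4 rotate counter-clockwise with cos θ = -7/25, sin θ = -24/25: (-10, 3/2) → (106/25, 459/50); (0, 1/2) → (12/25, -7/50); (-3, 5) → (141/25, 37/25); (4, -3/2) → (-64/25, -171/50)
T5 shear: x ← x + 1·y: (106/25, 459/50) → (671/50, 459/50); (12/25, -7/50) → (17/50, -7/50); (141/25, 37/25) → (178/25, 37/25); (-64/25, -171/50) → (-299/50, -171/50)

image vertices: (671/50, 459/50), (17/50, -7/50), (178/25, 37/25), (-299/50, -171/50)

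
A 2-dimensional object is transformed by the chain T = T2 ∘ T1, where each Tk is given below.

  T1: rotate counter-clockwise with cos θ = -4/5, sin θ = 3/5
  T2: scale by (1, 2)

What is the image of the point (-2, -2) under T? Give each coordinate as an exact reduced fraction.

T1 rotate counter-clockwise with cos θ = -4/5, sin θ = 3/5: (-2, -2) → (14/5, 2/5)
T2 scale by (1, 2): (14/5, 2/5) → (14/5, 4/5)

T(p) = (14/5, 4/5)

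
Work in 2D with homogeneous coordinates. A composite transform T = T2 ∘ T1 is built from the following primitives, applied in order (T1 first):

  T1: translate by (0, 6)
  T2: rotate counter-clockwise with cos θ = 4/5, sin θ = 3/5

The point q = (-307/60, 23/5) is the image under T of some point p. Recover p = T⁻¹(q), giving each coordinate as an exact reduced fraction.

p = (-4/3, 3/4)

T1 = [1 0 0; 0 1 6; 0 0 1]
T2·T1 = [4/5 -3/5 -18/5; 3/5 4/5 24/5; 0 0 1]
det M = 1; M⁻¹ = [4/5 3/5 0; -3/5 4/5 -6; 0 0 1]
M⁻¹ · (-307/60, 23/5)ᵀ = (-4/3, 3/4)ᵀ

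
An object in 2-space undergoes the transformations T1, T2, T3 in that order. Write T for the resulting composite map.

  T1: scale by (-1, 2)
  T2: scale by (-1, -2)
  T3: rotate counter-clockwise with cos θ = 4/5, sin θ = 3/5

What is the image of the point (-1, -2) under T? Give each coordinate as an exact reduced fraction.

T1 scale by (-1, 2): (-1, -2) → (1, -4)
T2 scale by (-1, -2): (1, -4) → (-1, 8)
T3 rotate counter-clockwise with cos θ = 4/5, sin θ = 3/5: (-1, 8) → (-28/5, 29/5)

T(p) = (-28/5, 29/5)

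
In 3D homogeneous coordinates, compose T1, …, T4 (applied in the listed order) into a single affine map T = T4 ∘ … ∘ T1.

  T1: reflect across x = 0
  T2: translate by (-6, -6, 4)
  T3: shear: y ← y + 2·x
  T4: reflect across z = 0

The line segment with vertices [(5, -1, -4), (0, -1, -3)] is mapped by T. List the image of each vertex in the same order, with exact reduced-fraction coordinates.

image vertices: (-11, -29, 0), (-6, -19, -1)

T1 reflect across x = 0: (5, -1, -4) → (-5, -1, -4); (0, -1, -3) → (0, -1, -3)
T2 translate by (-6, -6, 4): (-5, -1, -4) → (-11, -7, 0); (0, -1, -3) → (-6, -7, 1)
T3 shear: y ← y + 2·x: (-11, -7, 0) → (-11, -29, 0); (-6, -7, 1) → (-6, -19, 1)
T4 reflect across z = 0: (-11, -29, 0) → (-11, -29, 0); (-6, -19, 1) → (-6, -19, -1)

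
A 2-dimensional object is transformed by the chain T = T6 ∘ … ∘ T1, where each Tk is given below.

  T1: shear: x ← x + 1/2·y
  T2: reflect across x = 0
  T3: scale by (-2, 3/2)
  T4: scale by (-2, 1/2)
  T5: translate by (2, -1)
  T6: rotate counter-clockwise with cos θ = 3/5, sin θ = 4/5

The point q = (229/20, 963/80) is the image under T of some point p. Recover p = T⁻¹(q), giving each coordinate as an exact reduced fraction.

T1 = [1 1/2 0; 0 1 0; 0 0 1]
T2·T1 = [-1 -1/2 0; 0 1 0; 0 0 1]
T3·…·T1 = [2 1 0; 0 3/2 0; 0 0 1]
T4·…·T1 = [-4 -2 0; 0 3/4 0; 0 0 1]
T5·…·T1 = [-4 -2 2; 0 3/4 -1; 0 0 1]
T6·…·T1 = [-12/5 -9/5 2; -16/5 -23/20 1; 0 0 1]
det M = -3; M⁻¹ = [23/60 -3/5 -1/6; -16/15 4/5 4/3; 0 0 1]
M⁻¹ · (229/20, 963/80)ᵀ = (-3, -5/4)ᵀ

p = (-3, -5/4)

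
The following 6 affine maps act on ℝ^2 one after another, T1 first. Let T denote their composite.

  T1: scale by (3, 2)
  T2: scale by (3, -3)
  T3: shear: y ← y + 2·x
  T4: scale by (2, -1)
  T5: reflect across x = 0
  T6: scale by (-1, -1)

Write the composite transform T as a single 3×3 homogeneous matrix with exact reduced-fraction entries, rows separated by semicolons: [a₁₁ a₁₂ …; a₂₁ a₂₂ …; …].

T1 = [3 0 0; 0 2 0; 0 0 1]
T2·T1 = [9 0 0; 0 -6 0; 0 0 1]
T3·…·T1 = [9 0 0; 18 -6 0; 0 0 1]
T4·…·T1 = [18 0 0; -18 6 0; 0 0 1]
T5·…·T1 = [-18 0 0; -18 6 0; 0 0 1]
T6·…·T1 = [18 0 0; 18 -6 0; 0 0 1]

T = [18 0 0; 18 -6 0; 0 0 1]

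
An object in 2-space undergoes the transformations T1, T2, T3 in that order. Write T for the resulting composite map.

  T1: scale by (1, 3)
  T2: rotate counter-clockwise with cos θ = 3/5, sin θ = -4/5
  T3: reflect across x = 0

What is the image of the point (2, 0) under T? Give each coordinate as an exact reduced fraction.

T(p) = (-6/5, -8/5)

T1 scale by (1, 3): (2, 0) → (2, 0)
T2 rotate counter-clockwise with cos θ = 3/5, sin θ = -4/5: (2, 0) → (6/5, -8/5)
T3 reflect across x = 0: (6/5, -8/5) → (-6/5, -8/5)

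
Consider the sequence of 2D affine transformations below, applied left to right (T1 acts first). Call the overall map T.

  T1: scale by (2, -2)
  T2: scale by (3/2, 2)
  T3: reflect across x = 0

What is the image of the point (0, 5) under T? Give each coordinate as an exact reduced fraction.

T1 scale by (2, -2): (0, 5) → (0, -10)
T2 scale by (3/2, 2): (0, -10) → (0, -20)
T3 reflect across x = 0: (0, -20) → (0, -20)

T(p) = (0, -20)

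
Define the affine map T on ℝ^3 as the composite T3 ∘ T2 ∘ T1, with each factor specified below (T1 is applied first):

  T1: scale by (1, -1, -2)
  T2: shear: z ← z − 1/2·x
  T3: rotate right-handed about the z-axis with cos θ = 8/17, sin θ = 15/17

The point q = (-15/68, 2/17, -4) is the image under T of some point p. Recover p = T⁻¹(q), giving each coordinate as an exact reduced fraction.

p = (0, -1/4, 2)

T1 = [1 0 0 0; 0 -1 0 0; 0 0 -2 0; 0 0 0 1]
T2·T1 = [1 0 0 0; 0 -1 0 0; -1/2 0 -2 0; 0 0 0 1]
T3·…·T1 = [8/17 15/17 0 0; 15/17 -8/17 0 0; -1/2 0 -2 0; 0 0 0 1]
det M = 2; M⁻¹ = [8/17 15/17 0 0; 15/17 -8/17 0 0; -2/17 -15/68 -1/2 0; 0 0 0 1]
M⁻¹ · (-15/68, 2/17, -4)ᵀ = (0, -1/4, 2)ᵀ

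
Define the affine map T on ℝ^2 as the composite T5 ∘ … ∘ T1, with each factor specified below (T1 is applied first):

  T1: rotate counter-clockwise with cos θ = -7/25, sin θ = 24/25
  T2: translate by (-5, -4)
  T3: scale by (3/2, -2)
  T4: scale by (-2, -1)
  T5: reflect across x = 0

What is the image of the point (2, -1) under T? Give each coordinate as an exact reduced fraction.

T1 rotate counter-clockwise with cos θ = -7/25, sin θ = 24/25: (2, -1) → (2/5, 11/5)
T2 translate by (-5, -4): (2/5, 11/5) → (-23/5, -9/5)
T3 scale by (3/2, -2): (-23/5, -9/5) → (-69/10, 18/5)
T4 scale by (-2, -1): (-69/10, 18/5) → (69/5, -18/5)
T5 reflect across x = 0: (69/5, -18/5) → (-69/5, -18/5)

T(p) = (-69/5, -18/5)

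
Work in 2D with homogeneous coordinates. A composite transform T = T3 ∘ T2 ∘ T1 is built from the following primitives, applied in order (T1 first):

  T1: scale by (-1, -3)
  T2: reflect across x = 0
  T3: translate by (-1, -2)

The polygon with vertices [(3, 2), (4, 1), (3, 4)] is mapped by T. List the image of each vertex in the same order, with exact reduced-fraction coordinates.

T1 scale by (-1, -3): (3, 2) → (-3, -6); (4, 1) → (-4, -3); (3, 4) → (-3, -12)
T2 reflect across x = 0: (-3, -6) → (3, -6); (-4, -3) → (4, -3); (-3, -12) → (3, -12)
T3 translate by (-1, -2): (3, -6) → (2, -8); (4, -3) → (3, -5); (3, -12) → (2, -14)

image vertices: (2, -8), (3, -5), (2, -14)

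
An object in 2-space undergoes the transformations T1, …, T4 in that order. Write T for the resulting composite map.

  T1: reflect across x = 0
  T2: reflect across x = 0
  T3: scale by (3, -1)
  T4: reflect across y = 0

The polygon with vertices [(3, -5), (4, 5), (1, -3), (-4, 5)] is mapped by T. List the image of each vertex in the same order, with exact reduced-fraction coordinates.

T1 reflect across x = 0: (3, -5) → (-3, -5); (4, 5) → (-4, 5); (1, -3) → (-1, -3); (-4, 5) → (4, 5)
T2 reflect across x = 0: (-3, -5) → (3, -5); (-4, 5) → (4, 5); (-1, -3) → (1, -3); (4, 5) → (-4, 5)
T3 scale by (3, -1): (3, -5) → (9, 5); (4, 5) → (12, -5); (1, -3) → (3, 3); (-4, 5) → (-12, -5)
T4 reflect across y = 0: (9, 5) → (9, -5); (12, -5) → (12, 5); (3, 3) → (3, -3); (-12, -5) → (-12, 5)

image vertices: (9, -5), (12, 5), (3, -3), (-12, 5)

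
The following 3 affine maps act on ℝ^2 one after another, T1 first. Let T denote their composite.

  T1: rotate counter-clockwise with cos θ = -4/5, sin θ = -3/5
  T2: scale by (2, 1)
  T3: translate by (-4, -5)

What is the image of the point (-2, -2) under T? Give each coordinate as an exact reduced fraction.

T(p) = (-16/5, -11/5)

T1 rotate counter-clockwise with cos θ = -4/5, sin θ = -3/5: (-2, -2) → (2/5, 14/5)
T2 scale by (2, 1): (2/5, 14/5) → (4/5, 14/5)
T3 translate by (-4, -5): (4/5, 14/5) → (-16/5, -11/5)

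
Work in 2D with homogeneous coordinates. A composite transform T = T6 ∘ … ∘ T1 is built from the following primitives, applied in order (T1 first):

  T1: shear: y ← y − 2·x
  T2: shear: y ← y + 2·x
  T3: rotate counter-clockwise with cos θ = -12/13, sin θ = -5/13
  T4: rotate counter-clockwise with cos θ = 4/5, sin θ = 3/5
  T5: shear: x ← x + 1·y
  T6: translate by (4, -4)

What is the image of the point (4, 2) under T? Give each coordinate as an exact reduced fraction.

T1 shear: y ← y − 2·x: (4, 2) → (4, -6)
T2 shear: y ← y + 2·x: (4, -6) → (4, 2)
T3 rotate counter-clockwise with cos θ = -12/13, sin θ = -5/13: (4, 2) → (-38/13, -44/13)
T4 rotate counter-clockwise with cos θ = 4/5, sin θ = 3/5: (-38/13, -44/13) → (-4/13, -58/13)
T5 shear: x ← x + 1·y: (-4/13, -58/13) → (-62/13, -58/13)
T6 translate by (4, -4): (-62/13, -58/13) → (-10/13, -110/13)

T(p) = (-10/13, -110/13)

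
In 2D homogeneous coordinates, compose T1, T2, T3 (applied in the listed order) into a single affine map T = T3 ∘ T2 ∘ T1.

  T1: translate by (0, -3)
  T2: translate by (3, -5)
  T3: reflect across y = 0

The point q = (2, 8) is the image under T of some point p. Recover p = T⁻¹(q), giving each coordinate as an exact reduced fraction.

p = (-1, 0)

T1 = [1 0 0; 0 1 -3; 0 0 1]
T2·T1 = [1 0 3; 0 1 -8; 0 0 1]
T3·…·T1 = [1 0 3; 0 -1 8; 0 0 1]
det M = -1; M⁻¹ = [1 0 -3; 0 -1 8; 0 0 1]
M⁻¹ · (2, 8)ᵀ = (-1, 0)ᵀ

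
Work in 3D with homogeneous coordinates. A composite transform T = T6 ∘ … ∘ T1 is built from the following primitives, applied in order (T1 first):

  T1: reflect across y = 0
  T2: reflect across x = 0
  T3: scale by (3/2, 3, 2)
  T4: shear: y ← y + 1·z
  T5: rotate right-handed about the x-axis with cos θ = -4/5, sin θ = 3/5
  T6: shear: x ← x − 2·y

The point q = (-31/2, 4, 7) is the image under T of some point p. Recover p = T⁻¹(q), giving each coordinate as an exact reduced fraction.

p = (5, -3, -4)

T1 = [1 0 0 0; 0 -1 0 0; 0 0 1 0; 0 0 0 1]
T2·T1 = [-1 0 0 0; 0 -1 0 0; 0 0 1 0; 0 0 0 1]
T3·…·T1 = [-3/2 0 0 0; 0 -3 0 0; 0 0 2 0; 0 0 0 1]
T4·…·T1 = [-3/2 0 0 0; 0 -3 2 0; 0 0 2 0; 0 0 0 1]
T5·…·T1 = [-3/2 0 0 0; 0 12/5 -14/5 0; 0 -9/5 -2/5 0; 0 0 0 1]
T6·…·T1 = [-3/2 -24/5 28/5 0; 0 12/5 -14/5 0; 0 -9/5 -2/5 0; 0 0 0 1]
det M = 9; M⁻¹ = [-2/3 -4/3 0 0; 0 1/15 -7/15 0; 0 -3/10 -2/5 0; 0 0 0 1]
M⁻¹ · (-31/2, 4, 7)ᵀ = (5, -3, -4)ᵀ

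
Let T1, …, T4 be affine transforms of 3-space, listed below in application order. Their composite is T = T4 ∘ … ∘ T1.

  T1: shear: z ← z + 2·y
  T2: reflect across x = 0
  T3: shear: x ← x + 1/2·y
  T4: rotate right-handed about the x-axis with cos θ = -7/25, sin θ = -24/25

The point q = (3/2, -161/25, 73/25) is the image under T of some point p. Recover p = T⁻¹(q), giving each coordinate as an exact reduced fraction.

T1 = [1 0 0 0; 0 1 0 0; 0 2 1 0; 0 0 0 1]
T2·T1 = [-1 0 0 0; 0 1 0 0; 0 2 1 0; 0 0 0 1]
T3·…·T1 = [-1 1/2 0 0; 0 1 0 0; 0 2 1 0; 0 0 0 1]
T4·…·T1 = [-1 1/2 0 0; 0 41/25 24/25 0; 0 -38/25 -7/25 0; 0 0 0 1]
det M = -1; M⁻¹ = [-1 -7/50 -12/25 0; 0 -7/25 -24/25 0; 0 38/25 41/25 0; 0 0 0 1]
M⁻¹ · (3/2, -161/25, 73/25)ᵀ = (-2, -1, -5)ᵀ

p = (-2, -1, -5)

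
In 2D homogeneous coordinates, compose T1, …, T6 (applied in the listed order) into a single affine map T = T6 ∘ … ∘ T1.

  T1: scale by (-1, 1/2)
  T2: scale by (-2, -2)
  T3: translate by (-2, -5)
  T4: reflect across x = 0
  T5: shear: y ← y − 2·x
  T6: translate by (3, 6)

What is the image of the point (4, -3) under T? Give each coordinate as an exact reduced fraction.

T(p) = (-3, 16)

T1 scale by (-1, 1/2): (4, -3) → (-4, -3/2)
T2 scale by (-2, -2): (-4, -3/2) → (8, 3)
T3 translate by (-2, -5): (8, 3) → (6, -2)
T4 reflect across x = 0: (6, -2) → (-6, -2)
T5 shear: y ← y − 2·x: (-6, -2) → (-6, 10)
T6 translate by (3, 6): (-6, 10) → (-3, 16)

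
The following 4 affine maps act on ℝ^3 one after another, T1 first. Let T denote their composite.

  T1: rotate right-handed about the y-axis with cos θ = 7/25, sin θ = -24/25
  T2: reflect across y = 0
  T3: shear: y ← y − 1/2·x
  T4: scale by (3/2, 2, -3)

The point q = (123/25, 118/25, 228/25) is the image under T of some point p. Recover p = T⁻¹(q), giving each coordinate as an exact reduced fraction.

p = (-2, -4, -4)

T1 = [7/25 0 -24/25 0; 0 1 0 0; 24/25 0 7/25 0; 0 0 0 1]
T2·T1 = [7/25 0 -24/25 0; 0 -1 0 0; 24/25 0 7/25 0; 0 0 0 1]
T3·…·T1 = [7/25 0 -24/25 0; -7/50 -1 12/25 0; 24/25 0 7/25 0; 0 0 0 1]
T4·…·T1 = [21/50 0 -36/25 0; -7/25 -2 24/25 0; -72/25 0 -21/25 0; 0 0 0 1]
det M = 9; M⁻¹ = [14/75 0 -8/25 0; -1/3 -1/2 0 0; -16/25 0 -7/75 0; 0 0 0 1]
M⁻¹ · (123/25, 118/25, 228/25)ᵀ = (-2, -4, -4)ᵀ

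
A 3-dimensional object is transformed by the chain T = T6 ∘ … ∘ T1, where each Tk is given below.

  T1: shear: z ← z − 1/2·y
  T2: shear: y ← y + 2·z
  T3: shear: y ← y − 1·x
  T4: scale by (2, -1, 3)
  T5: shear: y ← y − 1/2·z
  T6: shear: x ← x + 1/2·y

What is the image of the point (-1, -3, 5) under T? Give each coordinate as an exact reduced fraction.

T1 shear: z ← z − 1/2·y: (-1, -3, 5) → (-1, -3, 13/2)
T2 shear: y ← y + 2·z: (-1, -3, 13/2) → (-1, 10, 13/2)
T3 shear: y ← y − 1·x: (-1, 10, 13/2) → (-1, 11, 13/2)
T4 scale by (2, -1, 3): (-1, 11, 13/2) → (-2, -11, 39/2)
T5 shear: y ← y − 1/2·z: (-2, -11, 39/2) → (-2, -83/4, 39/2)
T6 shear: x ← x + 1/2·y: (-2, -83/4, 39/2) → (-99/8, -83/4, 39/2)

T(p) = (-99/8, -83/4, 39/2)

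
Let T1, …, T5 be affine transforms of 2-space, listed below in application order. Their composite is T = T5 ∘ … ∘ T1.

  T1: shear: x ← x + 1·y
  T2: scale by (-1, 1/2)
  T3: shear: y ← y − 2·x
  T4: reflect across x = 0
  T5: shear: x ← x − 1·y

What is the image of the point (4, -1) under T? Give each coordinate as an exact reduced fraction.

T1 shear: x ← x + 1·y: (4, -1) → (3, -1)
T2 scale by (-1, 1/2): (3, -1) → (-3, -1/2)
T3 shear: y ← y − 2·x: (-3, -1/2) → (-3, 11/2)
T4 reflect across x = 0: (-3, 11/2) → (3, 11/2)
T5 shear: x ← x − 1·y: (3, 11/2) → (-5/2, 11/2)

T(p) = (-5/2, 11/2)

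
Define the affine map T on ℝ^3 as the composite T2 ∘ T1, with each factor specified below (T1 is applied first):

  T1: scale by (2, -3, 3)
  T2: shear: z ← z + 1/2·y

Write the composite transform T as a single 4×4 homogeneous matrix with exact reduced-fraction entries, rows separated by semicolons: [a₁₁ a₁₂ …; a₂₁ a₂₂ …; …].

T1 = [2 0 0 0; 0 -3 0 0; 0 0 3 0; 0 0 0 1]
T2·T1 = [2 0 0 0; 0 -3 0 0; 0 -3/2 3 0; 0 0 0 1]

T = [2 0 0 0; 0 -3 0 0; 0 -3/2 3 0; 0 0 0 1]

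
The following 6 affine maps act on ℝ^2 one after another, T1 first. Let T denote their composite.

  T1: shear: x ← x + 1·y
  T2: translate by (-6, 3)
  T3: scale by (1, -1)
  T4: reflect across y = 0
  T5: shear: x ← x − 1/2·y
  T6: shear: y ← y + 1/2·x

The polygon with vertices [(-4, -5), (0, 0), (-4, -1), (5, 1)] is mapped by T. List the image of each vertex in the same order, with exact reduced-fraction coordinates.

T1 shear: x ← x + 1·y: (-4, -5) → (-9, -5); (0, 0) → (0, 0); (-4, -1) → (-5, -1); (5, 1) → (6, 1)
T2 translate by (-6, 3): (-9, -5) → (-15, -2); (0, 0) → (-6, 3); (-5, -1) → (-11, 2); (6, 1) → (0, 4)
T3 scale by (1, -1): (-15, -2) → (-15, 2); (-6, 3) → (-6, -3); (-11, 2) → (-11, -2); (0, 4) → (0, -4)
T4 reflect across y = 0: (-15, 2) → (-15, -2); (-6, -3) → (-6, 3); (-11, -2) → (-11, 2); (0, -4) → (0, 4)
T5 shear: x ← x − 1/2·y: (-15, -2) → (-14, -2); (-6, 3) → (-15/2, 3); (-11, 2) → (-12, 2); (0, 4) → (-2, 4)
T6 shear: y ← y + 1/2·x: (-14, -2) → (-14, -9); (-15/2, 3) → (-15/2, -3/4); (-12, 2) → (-12, -4); (-2, 4) → (-2, 3)

image vertices: (-14, -9), (-15/2, -3/4), (-12, -4), (-2, 3)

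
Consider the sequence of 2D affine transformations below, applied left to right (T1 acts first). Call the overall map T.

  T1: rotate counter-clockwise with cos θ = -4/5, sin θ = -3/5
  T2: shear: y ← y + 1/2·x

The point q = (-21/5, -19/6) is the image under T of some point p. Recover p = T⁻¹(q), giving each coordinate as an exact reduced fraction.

p = (4, -5/3)

T1 = [-4/5 3/5 0; -3/5 -4/5 0; 0 0 1]
T2·T1 = [-4/5 3/5 0; -1 -1/2 0; 0 0 1]
det M = 1; M⁻¹ = [-1/2 -3/5 0; 1 -4/5 0; 0 0 1]
M⁻¹ · (-21/5, -19/6)ᵀ = (4, -5/3)ᵀ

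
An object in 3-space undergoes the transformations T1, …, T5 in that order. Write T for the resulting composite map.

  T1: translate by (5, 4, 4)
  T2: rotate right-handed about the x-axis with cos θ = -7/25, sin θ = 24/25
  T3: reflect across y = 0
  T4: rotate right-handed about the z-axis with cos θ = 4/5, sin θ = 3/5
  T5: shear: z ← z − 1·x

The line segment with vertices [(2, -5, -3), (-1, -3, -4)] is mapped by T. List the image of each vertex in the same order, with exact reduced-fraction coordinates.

image vertices: (649/125, 593/125, -804/125), (379/125, 328/125, -259/125)

T1 translate by (5, 4, 4): (2, -5, -3) → (7, -1, 1); (-1, -3, -4) → (4, 1, 0)
T2 rotate right-handed about the x-axis with cos θ = -7/25, sin θ = 24/25: (7, -1, 1) → (7, -17/25, -31/25); (4, 1, 0) → (4, -7/25, 24/25)
T3 reflect across y = 0: (7, -17/25, -31/25) → (7, 17/25, -31/25); (4, -7/25, 24/25) → (4, 7/25, 24/25)
T4 rotate right-handed about the z-axis with cos θ = 4/5, sin θ = 3/5: (7, 17/25, -31/25) → (649/125, 593/125, -31/25); (4, 7/25, 24/25) → (379/125, 328/125, 24/25)
T5 shear: z ← z − 1·x: (649/125, 593/125, -31/25) → (649/125, 593/125, -804/125); (379/125, 328/125, 24/25) → (379/125, 328/125, -259/125)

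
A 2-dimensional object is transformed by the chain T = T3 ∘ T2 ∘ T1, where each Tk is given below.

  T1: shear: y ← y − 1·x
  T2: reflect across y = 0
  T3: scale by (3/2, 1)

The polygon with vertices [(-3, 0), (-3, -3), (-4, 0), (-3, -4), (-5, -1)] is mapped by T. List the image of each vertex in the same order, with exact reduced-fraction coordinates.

image vertices: (-9/2, -3), (-9/2, 0), (-6, -4), (-9/2, 1), (-15/2, -4)

T1 shear: y ← y − 1·x: (-3, 0) → (-3, 3); (-3, -3) → (-3, 0); (-4, 0) → (-4, 4); (-3, -4) → (-3, -1); (-5, -1) → (-5, 4)
T2 reflect across y = 0: (-3, 3) → (-3, -3); (-3, 0) → (-3, 0); (-4, 4) → (-4, -4); (-3, -1) → (-3, 1); (-5, 4) → (-5, -4)
T3 scale by (3/2, 1): (-3, -3) → (-9/2, -3); (-3, 0) → (-9/2, 0); (-4, -4) → (-6, -4); (-3, 1) → (-9/2, 1); (-5, -4) → (-15/2, -4)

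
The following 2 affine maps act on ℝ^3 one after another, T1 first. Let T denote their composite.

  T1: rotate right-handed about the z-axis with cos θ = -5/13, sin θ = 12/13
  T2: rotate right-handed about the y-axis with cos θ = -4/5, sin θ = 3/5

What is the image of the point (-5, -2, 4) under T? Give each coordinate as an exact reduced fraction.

T(p) = (-8/13, -50/13, -71/13)

T1 rotate right-handed about the z-axis with cos θ = -5/13, sin θ = 12/13: (-5, -2, 4) → (49/13, -50/13, 4)
T2 rotate right-handed about the y-axis with cos θ = -4/5, sin θ = 3/5: (49/13, -50/13, 4) → (-8/13, -50/13, -71/13)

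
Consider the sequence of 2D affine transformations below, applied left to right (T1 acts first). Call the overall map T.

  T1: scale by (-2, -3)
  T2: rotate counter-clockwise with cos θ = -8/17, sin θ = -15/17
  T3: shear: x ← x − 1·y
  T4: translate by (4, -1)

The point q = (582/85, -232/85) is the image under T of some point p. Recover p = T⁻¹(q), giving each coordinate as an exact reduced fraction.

p = (-1/2, -3/5)

T1 = [-2 0 0; 0 -3 0; 0 0 1]
T2·T1 = [16/17 -45/17 0; 30/17 24/17 0; 0 0 1]
T3·…·T1 = [-14/17 -69/17 0; 30/17 24/17 0; 0 0 1]
T4·…·T1 = [-14/17 -69/17 4; 30/17 24/17 -1; 0 0 1]
det M = 6; M⁻¹ = [4/17 23/34 -9/34; -5/17 -7/51 53/51; 0 0 1]
M⁻¹ · (582/85, -232/85)ᵀ = (-1/2, -3/5)ᵀ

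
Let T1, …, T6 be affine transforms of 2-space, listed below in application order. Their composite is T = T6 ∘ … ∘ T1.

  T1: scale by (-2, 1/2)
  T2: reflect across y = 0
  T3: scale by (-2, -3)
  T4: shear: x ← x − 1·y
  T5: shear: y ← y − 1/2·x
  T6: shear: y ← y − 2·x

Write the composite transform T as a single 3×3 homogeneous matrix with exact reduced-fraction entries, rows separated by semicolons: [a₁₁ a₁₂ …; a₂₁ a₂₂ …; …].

T1 = [-2 0 0; 0 1/2 0; 0 0 1]
T2·T1 = [-2 0 0; 0 -1/2 0; 0 0 1]
T3·…·T1 = [4 0 0; 0 3/2 0; 0 0 1]
T4·…·T1 = [4 -3/2 0; 0 3/2 0; 0 0 1]
T5·…·T1 = [4 -3/2 0; -2 9/4 0; 0 0 1]
T6·…·T1 = [4 -3/2 0; -10 21/4 0; 0 0 1]

T = [4 -3/2 0; -10 21/4 0; 0 0 1]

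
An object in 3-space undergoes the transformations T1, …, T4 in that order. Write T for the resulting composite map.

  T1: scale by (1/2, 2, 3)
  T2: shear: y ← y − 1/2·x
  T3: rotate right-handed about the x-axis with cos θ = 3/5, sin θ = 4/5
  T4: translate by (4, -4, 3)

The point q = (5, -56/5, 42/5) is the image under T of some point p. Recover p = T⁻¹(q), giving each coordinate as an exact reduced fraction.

p = (2, 1/4, 3)

T1 = [1/2 0 0 0; 0 2 0 0; 0 0 3 0; 0 0 0 1]
T2·T1 = [1/2 0 0 0; -1/4 2 0 0; 0 0 3 0; 0 0 0 1]
T3·…·T1 = [1/2 0 0 0; -3/20 6/5 -12/5 0; -1/5 8/5 9/5 0; 0 0 0 1]
T4·…·T1 = [1/2 0 0 4; -3/20 6/5 -12/5 -4; -1/5 8/5 9/5 3; 0 0 0 1]
det M = 3; M⁻¹ = [2 0 0 -8; 1/4 3/10 2/5 -1; 0 -4/15 1/5 -5/3; 0 0 0 1]
M⁻¹ · (5, -56/5, 42/5)ᵀ = (2, 1/4, 3)ᵀ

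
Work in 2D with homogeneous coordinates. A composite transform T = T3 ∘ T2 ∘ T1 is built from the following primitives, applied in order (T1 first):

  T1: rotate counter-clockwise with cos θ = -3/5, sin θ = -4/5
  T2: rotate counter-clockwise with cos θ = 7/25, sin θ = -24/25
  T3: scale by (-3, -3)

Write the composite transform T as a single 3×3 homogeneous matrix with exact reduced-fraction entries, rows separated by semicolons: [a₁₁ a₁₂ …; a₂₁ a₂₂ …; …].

T1 = [-3/5 4/5 0; -4/5 -3/5 0; 0 0 1]
T2·T1 = [-117/125 -44/125 0; 44/125 -117/125 0; 0 0 1]
T3·…·T1 = [351/125 132/125 0; -132/125 351/125 0; 0 0 1]

T = [351/125 132/125 0; -132/125 351/125 0; 0 0 1]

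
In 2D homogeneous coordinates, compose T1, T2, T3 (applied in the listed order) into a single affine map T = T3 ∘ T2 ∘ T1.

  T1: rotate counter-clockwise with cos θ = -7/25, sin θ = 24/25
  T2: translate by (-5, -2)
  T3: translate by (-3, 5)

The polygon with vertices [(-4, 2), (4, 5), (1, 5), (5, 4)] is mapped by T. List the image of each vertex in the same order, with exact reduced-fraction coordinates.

image vertices: (-44/5, -7/5), (-348/25, 136/25), (-327/25, 64/25), (-331/25, 167/25)

T1 rotate counter-clockwise with cos θ = -7/25, sin θ = 24/25: (-4, 2) → (-4/5, -22/5); (4, 5) → (-148/25, 61/25); (1, 5) → (-127/25, -11/25); (5, 4) → (-131/25, 92/25)
T2 translate by (-5, -2): (-4/5, -22/5) → (-29/5, -32/5); (-148/25, 61/25) → (-273/25, 11/25); (-127/25, -11/25) → (-252/25, -61/25); (-131/25, 92/25) → (-256/25, 42/25)
T3 translate by (-3, 5): (-29/5, -32/5) → (-44/5, -7/5); (-273/25, 11/25) → (-348/25, 136/25); (-252/25, -61/25) → (-327/25, 64/25); (-256/25, 42/25) → (-331/25, 167/25)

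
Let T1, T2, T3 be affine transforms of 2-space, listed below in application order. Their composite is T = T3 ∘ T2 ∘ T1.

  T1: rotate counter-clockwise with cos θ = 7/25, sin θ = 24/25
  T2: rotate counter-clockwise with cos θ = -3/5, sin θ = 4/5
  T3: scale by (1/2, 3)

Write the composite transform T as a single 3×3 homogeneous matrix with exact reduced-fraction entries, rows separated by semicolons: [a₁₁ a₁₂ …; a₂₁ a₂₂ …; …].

T = [-117/250 22/125 0; -132/125 -351/125 0; 0 0 1]

T1 = [7/25 -24/25 0; 24/25 7/25 0; 0 0 1]
T2·T1 = [-117/125 44/125 0; -44/125 -117/125 0; 0 0 1]
T3·…·T1 = [-117/250 22/125 0; -132/125 -351/125 0; 0 0 1]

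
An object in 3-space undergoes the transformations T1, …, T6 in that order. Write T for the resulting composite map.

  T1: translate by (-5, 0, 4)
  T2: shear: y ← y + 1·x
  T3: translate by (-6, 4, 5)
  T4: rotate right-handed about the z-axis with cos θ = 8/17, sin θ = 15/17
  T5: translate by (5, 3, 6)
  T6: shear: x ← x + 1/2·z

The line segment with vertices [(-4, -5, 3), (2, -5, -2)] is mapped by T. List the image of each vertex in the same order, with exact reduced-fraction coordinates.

T1 translate by (-5, 0, 4): (-4, -5, 3) → (-9, -5, 7); (2, -5, -2) → (-3, -5, 2)
T2 shear: y ← y + 1·x: (-9, -5, 7) → (-9, -14, 7); (-3, -5, 2) → (-3, -8, 2)
T3 translate by (-6, 4, 5): (-9, -14, 7) → (-15, -10, 12); (-3, -8, 2) → (-9, -4, 7)
T4 rotate right-handed about the z-axis with cos θ = 8/17, sin θ = 15/17: (-15, -10, 12) → (30/17, -305/17, 12); (-9, -4, 7) → (-12/17, -167/17, 7)
T5 translate by (5, 3, 6): (30/17, -305/17, 12) → (115/17, -254/17, 18); (-12/17, -167/17, 7) → (73/17, -116/17, 13)
T6 shear: x ← x + 1/2·z: (115/17, -254/17, 18) → (268/17, -254/17, 18); (73/17, -116/17, 13) → (367/34, -116/17, 13)

image vertices: (268/17, -254/17, 18), (367/34, -116/17, 13)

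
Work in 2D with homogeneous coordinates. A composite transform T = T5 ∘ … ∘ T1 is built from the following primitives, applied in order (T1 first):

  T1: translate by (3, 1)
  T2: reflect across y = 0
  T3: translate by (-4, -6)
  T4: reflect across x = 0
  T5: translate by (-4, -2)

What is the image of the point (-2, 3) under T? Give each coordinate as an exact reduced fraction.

T(p) = (-1, -12)

T1 translate by (3, 1): (-2, 3) → (1, 4)
T2 reflect across y = 0: (1, 4) → (1, -4)
T3 translate by (-4, -6): (1, -4) → (-3, -10)
T4 reflect across x = 0: (-3, -10) → (3, -10)
T5 translate by (-4, -2): (3, -10) → (-1, -12)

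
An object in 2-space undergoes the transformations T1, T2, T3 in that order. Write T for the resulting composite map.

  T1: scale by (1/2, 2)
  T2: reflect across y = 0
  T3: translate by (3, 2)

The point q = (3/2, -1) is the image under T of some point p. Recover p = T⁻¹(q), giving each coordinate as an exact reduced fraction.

p = (-3, 3/2)

T1 = [1/2 0 0; 0 2 0; 0 0 1]
T2·T1 = [1/2 0 0; 0 -2 0; 0 0 1]
T3·…·T1 = [1/2 0 3; 0 -2 2; 0 0 1]
det M = -1; M⁻¹ = [2 0 -6; 0 -1/2 1; 0 0 1]
M⁻¹ · (3/2, -1)ᵀ = (-3, 3/2)ᵀ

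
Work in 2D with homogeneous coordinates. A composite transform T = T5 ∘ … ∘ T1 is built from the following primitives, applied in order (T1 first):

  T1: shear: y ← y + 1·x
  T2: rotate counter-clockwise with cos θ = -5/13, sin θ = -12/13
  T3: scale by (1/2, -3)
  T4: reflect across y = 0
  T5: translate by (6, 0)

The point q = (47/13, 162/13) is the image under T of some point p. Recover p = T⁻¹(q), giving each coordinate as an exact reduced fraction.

p = (-2, -4)

T1 = [1 0 0; 1 1 0; 0 0 1]
T2·T1 = [7/13 12/13 0; -17/13 -5/13 0; 0 0 1]
T3·…·T1 = [7/26 6/13 0; 51/13 15/13 0; 0 0 1]
T4·…·T1 = [7/26 6/13 0; -51/13 -15/13 0; 0 0 1]
T5·…·T1 = [7/26 6/13 6; -51/13 -15/13 0; 0 0 1]
det M = 3/2; M⁻¹ = [-10/13 -4/13 60/13; 34/13 7/39 -204/13; 0 0 1]
M⁻¹ · (47/13, 162/13)ᵀ = (-2, -4)ᵀ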